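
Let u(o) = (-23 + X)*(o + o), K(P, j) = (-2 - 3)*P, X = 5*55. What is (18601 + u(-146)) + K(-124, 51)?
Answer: -54363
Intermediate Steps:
X = 275
K(P, j) = -5*P
u(o) = 504*o (u(o) = (-23 + 275)*(o + o) = 252*(2*o) = 504*o)
(18601 + u(-146)) + K(-124, 51) = (18601 + 504*(-146)) - 5*(-124) = (18601 - 73584) + 620 = -54983 + 620 = -54363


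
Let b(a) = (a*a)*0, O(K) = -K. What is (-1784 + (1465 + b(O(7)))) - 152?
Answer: -471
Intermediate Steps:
b(a) = 0 (b(a) = a²*0 = 0)
(-1784 + (1465 + b(O(7)))) - 152 = (-1784 + (1465 + 0)) - 152 = (-1784 + 1465) - 152 = -319 - 152 = -471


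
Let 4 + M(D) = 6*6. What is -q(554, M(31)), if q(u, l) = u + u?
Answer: -1108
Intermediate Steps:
M(D) = 32 (M(D) = -4 + 6*6 = -4 + 36 = 32)
q(u, l) = 2*u
-q(554, M(31)) = -2*554 = -1*1108 = -1108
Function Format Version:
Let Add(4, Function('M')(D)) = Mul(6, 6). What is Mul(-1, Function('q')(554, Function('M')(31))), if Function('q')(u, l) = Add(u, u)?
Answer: -1108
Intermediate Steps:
Function('M')(D) = 32 (Function('M')(D) = Add(-4, Mul(6, 6)) = Add(-4, 36) = 32)
Function('q')(u, l) = Mul(2, u)
Mul(-1, Function('q')(554, Function('M')(31))) = Mul(-1, Mul(2, 554)) = Mul(-1, 1108) = -1108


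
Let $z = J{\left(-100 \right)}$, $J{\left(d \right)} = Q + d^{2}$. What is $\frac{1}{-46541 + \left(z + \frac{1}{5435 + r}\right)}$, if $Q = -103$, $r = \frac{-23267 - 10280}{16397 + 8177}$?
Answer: $- \frac{133526143}{4892931959518} \approx -2.729 \cdot 10^{-5}$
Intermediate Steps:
$r = - \frac{33547}{24574} \approx -1.3651$
$J{\left(d \right)} = -103 + d^{2}$
$z = 9897$ ($z = -103 + \left(-100\right)^{2} = -103 + 10000 = 9897$)
$\frac{1}{-46541 + \left(z + \frac{1}{5435 + r}\right)} = \frac{1}{-46541 + \left(9897 + \frac{1}{5435 - \frac{33547}{24574}}\right)} = \frac{1}{-46541 + \left(9897 + \frac{1}{\frac{133526143}{24574}}\right)} = \frac{1}{-46541 + \left(9897 + \frac{24574}{133526143}\right)} = \frac{1}{-46541 + \frac{1321508261845}{133526143}} = \frac{1}{- \frac{4892931959518}{133526143}} = - \frac{133526143}{4892931959518}$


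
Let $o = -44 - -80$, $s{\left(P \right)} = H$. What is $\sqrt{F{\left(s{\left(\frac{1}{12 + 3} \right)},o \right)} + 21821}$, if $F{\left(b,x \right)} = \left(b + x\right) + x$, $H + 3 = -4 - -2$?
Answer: $24 \sqrt{38} \approx 147.95$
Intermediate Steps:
$H = -5$ ($H = -3 - 2 = -5$)
$s{\left(P \right)} = -5$
$o = 36$ ($o = -44 + 80 = 36$)
$F{\left(b,x \right)} = b + 2 x$
$\sqrt{F{\left(s{\left(\frac{1}{12 + 3} \right)},o \right)} + 21821} = \sqrt{\left(-5 + 2 \cdot 36\right) + 21821} = \sqrt{\left(-5 + 72\right) + 21821} = \sqrt{67 + 21821} = \sqrt{21888} = 24 \sqrt{38}$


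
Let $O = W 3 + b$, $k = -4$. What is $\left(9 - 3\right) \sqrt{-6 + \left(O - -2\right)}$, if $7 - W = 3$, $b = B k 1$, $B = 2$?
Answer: $0$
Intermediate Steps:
$b = -8$ ($b = 2 \left(-4\right) 1 = \left(-8\right) 1 = -8$)
$W = 4$ ($W = 7 - 3 = 4$)
$O = 4$ ($O = 4 \cdot 3 - 8 = 12 - 8 = 4$)
$\left(9 - 3\right) \sqrt{-6 + \left(O - -2\right)} = \left(9 - 3\right) \sqrt{-6 + \left(4 - -2\right)} = 6 \sqrt{-6 + \left(4 + 2\right)} = 6 \sqrt{-6 + 6} = 6 \sqrt{0} = 6 \cdot 0 = 0$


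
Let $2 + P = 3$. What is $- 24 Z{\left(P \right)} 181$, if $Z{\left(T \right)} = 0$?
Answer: $0$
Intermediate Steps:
$P = 1$ ($P = -2 + 3 = 1$)
$- 24 Z{\left(P \right)} 181 = \left(-24\right) 0 \cdot 181 = 0 \cdot 181 = 0$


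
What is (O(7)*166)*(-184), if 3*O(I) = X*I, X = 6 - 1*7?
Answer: 213808/3 ≈ 71269.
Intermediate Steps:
X = -1 (X = 6 - 7 = -1)
O(I) = -I/3 (O(I) = (-I)/3 = -I/3)
(O(7)*166)*(-184) = (-⅓*7*166)*(-184) = -7/3*166*(-184) = -1162/3*(-184) = 213808/3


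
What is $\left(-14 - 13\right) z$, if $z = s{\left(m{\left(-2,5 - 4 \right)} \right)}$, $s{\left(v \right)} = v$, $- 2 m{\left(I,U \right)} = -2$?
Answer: $-27$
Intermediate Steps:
$m{\left(I,U \right)} = 1$ ($m{\left(I,U \right)} = \left(- \frac{1}{2}\right) \left(-2\right) = 1$)
$z = 1$
$\left(-14 - 13\right) z = \left(-14 - 13\right) 1 = \left(-27\right) 1 = -27$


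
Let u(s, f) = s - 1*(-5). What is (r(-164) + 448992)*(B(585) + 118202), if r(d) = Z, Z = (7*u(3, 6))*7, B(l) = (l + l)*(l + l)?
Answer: 668279845168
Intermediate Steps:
u(s, f) = 5 + s (u(s, f) = s + 5 = 5 + s)
B(l) = 4*l² (B(l) = (2*l)*(2*l) = 4*l²)
Z = 392 (Z = (7*(5 + 3))*7 = (7*8)*7 = 56*7 = 392)
r(d) = 392
(r(-164) + 448992)*(B(585) + 118202) = (392 + 448992)*(4*585² + 118202) = 449384*(4*342225 + 118202) = 449384*(1368900 + 118202) = 449384*1487102 = 668279845168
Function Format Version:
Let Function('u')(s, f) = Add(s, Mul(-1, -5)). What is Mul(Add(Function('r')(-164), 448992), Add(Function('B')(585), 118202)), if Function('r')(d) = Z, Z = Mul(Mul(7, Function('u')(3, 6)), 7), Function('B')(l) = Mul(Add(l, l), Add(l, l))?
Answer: 668279845168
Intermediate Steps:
Function('u')(s, f) = Add(5, s) (Function('u')(s, f) = Add(s, 5) = Add(5, s))
Function('B')(l) = Mul(4, Pow(l, 2)) (Function('B')(l) = Mul(Mul(2, l), Mul(2, l)) = Mul(4, Pow(l, 2)))
Z = 392 (Z = Mul(Mul(7, Add(5, 3)), 7) = Mul(Mul(7, 8), 7) = Mul(56, 7) = 392)
Function('r')(d) = 392
Mul(Add(Function('r')(-164), 448992), Add(Function('B')(585), 118202)) = Mul(Add(392, 448992), Add(Mul(4, Pow(585, 2)), 118202)) = Mul(449384, Add(Mul(4, 342225), 118202)) = Mul(449384, Add(1368900, 118202)) = Mul(449384, 1487102) = 668279845168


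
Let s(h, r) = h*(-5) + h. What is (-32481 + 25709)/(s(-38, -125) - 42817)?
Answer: 6772/42665 ≈ 0.15873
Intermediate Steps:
s(h, r) = -4*h (s(h, r) = -5*h + h = -4*h)
(-32481 + 25709)/(s(-38, -125) - 42817) = (-32481 + 25709)/(-4*(-38) - 42817) = -6772/(152 - 42817) = -6772/(-42665) = -6772*(-1/42665) = 6772/42665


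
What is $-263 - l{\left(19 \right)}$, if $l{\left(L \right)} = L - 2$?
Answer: $-280$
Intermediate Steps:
$l{\left(L \right)} = -2 + L$ ($l{\left(L \right)} = L - 2 = -2 + L$)
$-263 - l{\left(19 \right)} = -263 - \left(-2 + 19\right) = -263 - 17 = -280$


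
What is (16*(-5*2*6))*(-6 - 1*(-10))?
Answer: -3840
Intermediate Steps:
(16*(-5*2*6))*(-6 - 1*(-10)) = (16*(-10*6))*(-6 + 10) = (16*(-60))*4 = -960*4 = -3840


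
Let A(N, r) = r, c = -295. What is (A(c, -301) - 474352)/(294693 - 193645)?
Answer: -474653/101048 ≈ -4.6973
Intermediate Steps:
(A(c, -301) - 474352)/(294693 - 193645) = (-301 - 474352)/(294693 - 193645) = -474653/101048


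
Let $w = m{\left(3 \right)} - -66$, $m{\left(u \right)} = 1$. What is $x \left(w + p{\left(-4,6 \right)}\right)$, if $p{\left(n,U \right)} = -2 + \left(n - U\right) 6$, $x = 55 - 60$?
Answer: $-25$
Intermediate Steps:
$x = -5$
$p{\left(n,U \right)} = -2 - 6 U + 6 n$ ($p{\left(n,U \right)} = -2 - \left(- 6 n + 6 U\right) = -2 - 6 U + 6 n$)
$w = 67$ ($w = 1 - -66 = 1 + 66 = 67$)
$x \left(w + p{\left(-4,6 \right)}\right) = - 5 \left(67 - 62\right) = \left(-5\right) 5 = -25$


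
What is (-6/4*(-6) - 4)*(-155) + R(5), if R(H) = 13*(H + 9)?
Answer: -593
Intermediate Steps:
R(H) = 117 + 13*H (R(H) = 13*(9 + H) = 117 + 13*H)
(-6/4*(-6) - 4)*(-155) + R(5) = (-6/4*(-6) - 4)*(-155) + (117 + 13*5) = (-6*¼*(-6) - 4)*(-155) + (117 + 65) = (-3/2*(-6) - 4)*(-155) + 182 = (9 - 4)*(-155) + 182 = 5*(-155) + 182 = -775 + 182 = -593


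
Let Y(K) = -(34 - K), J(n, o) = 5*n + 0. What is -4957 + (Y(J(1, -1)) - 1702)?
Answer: -6688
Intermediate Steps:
J(n, o) = 5*n
Y(K) = -34 + K
-4957 + (Y(J(1, -1)) - 1702) = -4957 + ((-34 + 5*1) - 1702) = -4957 + ((-34 + 5) - 1702) = -4957 + (-29 - 1702) = -4957 - 1731 = -6688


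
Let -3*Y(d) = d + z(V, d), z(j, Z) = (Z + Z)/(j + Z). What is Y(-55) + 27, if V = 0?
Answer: 134/3 ≈ 44.667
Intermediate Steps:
z(j, Z) = 2*Z/(Z + j) (z(j, Z) = (2*Z)/(Z + j) = 2*Z/(Z + j))
Y(d) = -⅔ - d/3 (Y(d) = -(d + 2*d/(d + 0))/3 = -(d + 2*d/d)/3 = -(d + 2)/3 = -(2 + d)/3 = -⅔ - d/3)
Y(-55) + 27 = (-⅔ - ⅓*(-55)) + 27 = (-⅔ + 55/3) + 27 = 53/3 + 27 = 134/3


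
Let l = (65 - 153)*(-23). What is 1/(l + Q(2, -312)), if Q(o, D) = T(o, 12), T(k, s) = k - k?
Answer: 1/2024 ≈ 0.00049407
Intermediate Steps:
T(k, s) = 0
Q(o, D) = 0
l = 2024 (l = -88*(-23) = 2024)
1/(l + Q(2, -312)) = 1/(2024 + 0) = 1/2024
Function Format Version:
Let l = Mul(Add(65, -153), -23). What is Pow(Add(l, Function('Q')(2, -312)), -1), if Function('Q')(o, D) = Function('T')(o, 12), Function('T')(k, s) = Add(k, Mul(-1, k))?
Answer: Rational(1, 2024) ≈ 0.00049407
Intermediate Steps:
Function('T')(k, s) = 0
Function('Q')(o, D) = 0
l = 2024 (l = Mul(-88, -23) = 2024)
Pow(Add(l, Function('Q')(2, -312)), -1) = Pow(Add(2024, 0), -1) = Pow(2024, -1) = Rational(1, 2024)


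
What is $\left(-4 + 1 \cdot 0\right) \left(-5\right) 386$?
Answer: $7720$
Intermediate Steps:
$\left(-4 + 1 \cdot 0\right) \left(-5\right) 386 = \left(-4 + 0\right) \left(-5\right) 386 = \left(-4\right) \left(-5\right) 386 = 20 \cdot 386 = 7720$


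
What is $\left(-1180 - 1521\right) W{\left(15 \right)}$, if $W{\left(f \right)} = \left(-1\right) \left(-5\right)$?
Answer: $-13505$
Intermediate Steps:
$W{\left(f \right)} = 5$
$\left(-1180 - 1521\right) W{\left(15 \right)} = \left(-1180 - 1521\right) 5 = \left(-2701\right) 5 = -13505$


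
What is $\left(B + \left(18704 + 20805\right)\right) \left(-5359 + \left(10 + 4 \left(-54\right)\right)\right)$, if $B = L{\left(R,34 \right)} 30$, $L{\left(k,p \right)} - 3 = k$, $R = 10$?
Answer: $-222037935$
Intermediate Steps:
$L{\left(k,p \right)} = 3 + k$
$B = 390$ ($B = \left(3 + 10\right) 30 = 13 \cdot 30 = 390$)
$\left(B + \left(18704 + 20805\right)\right) \left(-5359 + \left(10 + 4 \left(-54\right)\right)\right) = \left(390 + \left(18704 + 20805\right)\right) \left(-5359 + \left(10 + 4 \left(-54\right)\right)\right) = \left(390 + 39509\right) \left(-5359 + \left(10 - 216\right)\right) = 39899 \left(-5359 - 206\right) = 39899 \left(-5565\right) = -222037935$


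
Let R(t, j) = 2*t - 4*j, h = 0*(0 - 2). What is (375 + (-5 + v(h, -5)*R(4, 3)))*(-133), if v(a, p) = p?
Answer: -51870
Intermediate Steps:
h = 0 (h = 0*(-2) = 0)
R(t, j) = -4*j + 2*t
(375 + (-5 + v(h, -5)*R(4, 3)))*(-133) = (375 + (-5 - 5*(-4*3 + 2*4)))*(-133) = (375 + (-5 - 5*(-12 + 8)))*(-133) = (375 + (-5 - 5*(-4)))*(-133) = (375 + (-5 + 20))*(-133) = (375 + 15)*(-133) = 390*(-133) = -51870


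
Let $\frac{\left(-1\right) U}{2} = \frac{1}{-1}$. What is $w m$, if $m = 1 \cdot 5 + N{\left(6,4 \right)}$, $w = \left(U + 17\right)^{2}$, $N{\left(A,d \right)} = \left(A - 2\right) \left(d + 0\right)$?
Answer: $7581$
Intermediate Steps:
$U = 2$ ($U = - \frac{2}{-1} = \left(-2\right) \left(-1\right) = 2$)
$N{\left(A,d \right)} = d \left(-2 + A\right)$ ($N{\left(A,d \right)} = \left(-2 + A\right) d = d \left(-2 + A\right)$)
$w = 361$ ($w = \left(2 + 17\right)^{2} = 19^{2} = 361$)
$m = 21$ ($m = 1 \cdot 5 + 4 \left(-2 + 6\right) = 5 + 4 \cdot 4 = 5 + 16 = 21$)
$w m = 361 \cdot 21 = 7581$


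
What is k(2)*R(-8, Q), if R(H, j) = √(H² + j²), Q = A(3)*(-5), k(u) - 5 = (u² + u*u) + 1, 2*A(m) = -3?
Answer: 7*√481 ≈ 153.52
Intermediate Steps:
A(m) = -3/2 (A(m) = (½)*(-3) = -3/2)
k(u) = 6 + 2*u² (k(u) = 5 + ((u² + u*u) + 1) = 5 + ((u² + u²) + 1) = 5 + (2*u² + 1) = 5 + (1 + 2*u²) = 6 + 2*u²)
Q = 15/2 (Q = -3/2*(-5) = 15/2 ≈ 7.5000)
k(2)*R(-8, Q) = (6 + 2*2²)*√((-8)² + (15/2)²) = (6 + 2*4)*√(64 + 225/4) = (6 + 8)*√(481/4) = 14*(√481/2) = 7*√481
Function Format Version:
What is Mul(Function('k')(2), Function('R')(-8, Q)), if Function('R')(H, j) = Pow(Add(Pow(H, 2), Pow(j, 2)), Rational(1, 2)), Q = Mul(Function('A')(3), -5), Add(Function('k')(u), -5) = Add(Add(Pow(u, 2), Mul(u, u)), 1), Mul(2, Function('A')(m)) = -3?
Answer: Mul(7, Pow(481, Rational(1, 2))) ≈ 153.52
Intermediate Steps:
Function('A')(m) = Rational(-3, 2) (Function('A')(m) = Mul(Rational(1, 2), -3) = Rational(-3, 2))
Function('k')(u) = Add(6, Mul(2, Pow(u, 2))) (Function('k')(u) = Add(5, Add(Add(Pow(u, 2), Mul(u, u)), 1)) = Add(5, Add(Add(Pow(u, 2), Pow(u, 2)), 1)) = Add(5, Add(Mul(2, Pow(u, 2)), 1)) = Add(5, Add(1, Mul(2, Pow(u, 2)))) = Add(6, Mul(2, Pow(u, 2))))
Q = Rational(15, 2) (Q = Mul(Rational(-3, 2), -5) = Rational(15, 2) ≈ 7.5000)
Mul(Function('k')(2), Function('R')(-8, Q)) = Mul(Add(6, Mul(2, Pow(2, 2))), Pow(Add(Pow(-8, 2), Pow(Rational(15, 2), 2)), Rational(1, 2))) = Mul(Add(6, Mul(2, 4)), Pow(Add(64, Rational(225, 4)), Rational(1, 2))) = Mul(Add(6, 8), Pow(Rational(481, 4), Rational(1, 2))) = Mul(14, Mul(Rational(1, 2), Pow(481, Rational(1, 2)))) = Mul(7, Pow(481, Rational(1, 2)))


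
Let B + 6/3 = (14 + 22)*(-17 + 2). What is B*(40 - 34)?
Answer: -3252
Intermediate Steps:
B = -542 (B = -2 + (14 + 22)*(-17 + 2) = -2 + 36*(-15) = -2 - 540 = -542)
B*(40 - 34) = -542*(40 - 34) = -542*6 = -3252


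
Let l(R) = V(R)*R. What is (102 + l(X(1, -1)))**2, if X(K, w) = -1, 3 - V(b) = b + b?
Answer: 9409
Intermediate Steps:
V(b) = 3 - 2*b (V(b) = 3 - (b + b) = 3 - 2*b)
l(R) = R*(3 - 2*R) (l(R) = (3 - 2*R)*R = R*(3 - 2*R))
(102 + l(X(1, -1)))**2 = (102 - (3 - 2*(-1)))**2 = (102 - (3 + 2))**2 = (102 - 1*5)**2 = (102 - 5)**2 = 97**2 = 9409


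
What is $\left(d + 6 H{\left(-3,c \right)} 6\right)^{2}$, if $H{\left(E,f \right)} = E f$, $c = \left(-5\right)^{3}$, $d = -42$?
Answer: $181117764$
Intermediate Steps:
$c = -125$
$\left(d + 6 H{\left(-3,c \right)} 6\right)^{2} = \left(-42 + 6 \left(\left(-3\right) \left(-125\right)\right) 6\right)^{2} = \left(-42 + 6 \cdot 375 \cdot 6\right)^{2} = \left(-42 + 2250 \cdot 6\right)^{2} = \left(-42 + 13500\right)^{2} = 13458^{2} = 181117764$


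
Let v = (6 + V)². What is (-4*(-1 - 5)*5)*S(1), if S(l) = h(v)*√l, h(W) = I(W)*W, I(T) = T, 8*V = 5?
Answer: 118357215/512 ≈ 2.3117e+5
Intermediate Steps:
V = 5/8 (V = (⅛)*5 = 5/8 ≈ 0.62500)
v = 2809/64 (v = (6 + 5/8)² = (53/8)² = 2809/64 ≈ 43.891)
h(W) = W² (h(W) = W*W = W²)
S(l) = 7890481*√l/4096 (S(l) = (2809/64)²*√l = 7890481*√l/4096)
(-4*(-1 - 5)*5)*S(1) = (-4*(-1 - 5)*5)*(7890481*√1/4096) = (-(-24)*5)*((7890481/4096)*1) = -4*(-30)*(7890481/4096) = 120*(7890481/4096) = 118357215/512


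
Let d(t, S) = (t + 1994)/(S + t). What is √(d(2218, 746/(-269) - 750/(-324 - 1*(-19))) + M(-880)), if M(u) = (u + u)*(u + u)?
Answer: √1406702750584608478/673889 ≈ 1760.0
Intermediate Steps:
d(t, S) = (1994 + t)/(S + t)
M(u) = 4*u² (M(u) = (2*u)*(2*u) = 4*u²)
√(d(2218, 746/(-269) - 750/(-324 - 1*(-19))) + M(-880)) = √((1994 + 2218)/((746/(-269) - 750/(-324 - 1*(-19))) + 2218) + 4*(-880)²) = √(4212/((746*(-1/269) - 750/(-324 + 19)) + 2218) + 4*774400) = √(4212/((-746/269 - 750/(-305)) + 2218) + 3097600) = √(4212/((-746/269 - 750*(-1/305)) + 2218) + 3097600) = √(4212/((-746/269 + 150/61) + 2218) + 3097600) = √(4212/(-5156/16409 + 2218) + 3097600) = √(4212/(36390006/16409) + 3097600) = √((16409/36390006)*4212 + 3097600) = √(1279902/673889 + 3097600) = √(2087439846302/673889) = √1406702750584608478/673889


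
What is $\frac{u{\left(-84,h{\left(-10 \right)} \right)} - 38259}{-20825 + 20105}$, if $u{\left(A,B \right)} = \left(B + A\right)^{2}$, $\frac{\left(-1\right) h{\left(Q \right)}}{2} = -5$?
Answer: $\frac{32783}{720} \approx 45.532$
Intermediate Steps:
$h{\left(Q \right)} = 10$ ($h{\left(Q \right)} = \left(-2\right) \left(-5\right) = 10$)
$u{\left(A,B \right)} = \left(A + B\right)^{2}$
$\frac{u{\left(-84,h{\left(-10 \right)} \right)} - 38259}{-20825 + 20105} = \frac{\left(-84 + 10\right)^{2} - 38259}{-20825 + 20105} = \frac{\left(-74\right)^{2} - 38259}{-720} = \left(5476 - 38259\right) \left(- \frac{1}{720}\right) = \left(-32783\right) \left(- \frac{1}{720}\right) = \frac{32783}{720}$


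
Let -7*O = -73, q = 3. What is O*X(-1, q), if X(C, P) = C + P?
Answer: 146/7 ≈ 20.857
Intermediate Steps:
O = 73/7 (O = -⅐*(-73) = 73/7 ≈ 10.429)
O*X(-1, q) = 73*(-1 + 3)/7 = (73/7)*2 = 146/7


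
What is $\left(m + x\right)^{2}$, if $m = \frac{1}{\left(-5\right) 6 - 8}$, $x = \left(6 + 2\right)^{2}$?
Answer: $\frac{5909761}{1444} \approx 4092.6$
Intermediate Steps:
$x = 64$ ($x = 8^{2} = 64$)
$m = - \frac{1}{38}$ ($m = \frac{1}{-30 - 8} = \frac{1}{-38} = - \frac{1}{38} \approx -0.026316$)
$\left(m + x\right)^{2} = \left(- \frac{1}{38} + 64\right)^{2} = \left(\frac{2431}{38}\right)^{2} = \frac{5909761}{1444}$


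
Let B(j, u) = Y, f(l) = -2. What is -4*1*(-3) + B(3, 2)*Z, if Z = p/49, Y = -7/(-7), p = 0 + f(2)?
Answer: 586/49 ≈ 11.959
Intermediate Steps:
p = -2 (p = 0 - 2 = -2)
Y = 1 (Y = -7*(-⅐) = 1)
B(j, u) = 1
Z = -2/49 ≈ -0.040816
-4*1*(-3) + B(3, 2)*Z = -4*1*(-3) + 1*(-2/49) = -4*(-3) - 2/49 = 12 - 2/49 = 586/49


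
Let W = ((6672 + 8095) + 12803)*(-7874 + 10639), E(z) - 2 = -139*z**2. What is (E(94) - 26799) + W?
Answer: 74976049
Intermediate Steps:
E(z) = 2 - 139*z**2
W = 76231050 (W = (14767 + 12803)*2765 = 27570*2765 = 76231050)
(E(94) - 26799) + W = ((2 - 139*94**2) - 26799) + 76231050 = ((2 - 139*8836) - 26799) + 76231050 = ((2 - 1228204) - 26799) + 76231050 = (-1228202 - 26799) + 76231050 = -1255001 + 76231050 = 74976049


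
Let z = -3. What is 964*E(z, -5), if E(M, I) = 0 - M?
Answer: 2892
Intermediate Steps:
E(M, I) = -M
964*E(z, -5) = 964*(-1*(-3)) = 964*3 = 2892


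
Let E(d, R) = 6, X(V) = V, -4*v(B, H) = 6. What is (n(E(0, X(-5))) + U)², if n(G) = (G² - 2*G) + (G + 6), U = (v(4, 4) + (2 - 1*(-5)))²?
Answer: 70225/16 ≈ 4389.1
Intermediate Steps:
v(B, H) = -3/2 (v(B, H) = -¼*6 = -3/2)
U = 121/4 (U = (-3/2 + (2 - 1*(-5)))² = (-3/2 + (2 + 5))² = (-3/2 + 7)² = (11/2)² = 121/4 ≈ 30.250)
n(G) = 6 + G² - G (n(G) = (G² - 2*G) + (6 + G) = 6 + G² - G)
(n(E(0, X(-5))) + U)² = ((6 + 6² - 1*6) + 121/4)² = ((6 + 36 - 6) + 121/4)² = (36 + 121/4)² = (265/4)² = 70225/16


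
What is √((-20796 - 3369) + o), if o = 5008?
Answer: I*√19157 ≈ 138.41*I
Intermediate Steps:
√((-20796 - 3369) + o) = √((-20796 - 3369) + 5008) = √(-24165 + 5008) = √(-19157) = I*√19157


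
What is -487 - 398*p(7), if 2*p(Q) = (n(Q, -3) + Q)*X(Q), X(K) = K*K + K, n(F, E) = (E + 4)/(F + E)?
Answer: -81281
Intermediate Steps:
n(F, E) = (4 + E)/(E + F)
X(K) = K + K² (X(K) = K² + K = K + K²)
p(Q) = Q*(1 + Q)*(Q + 1/(-3 + Q))/2 (p(Q) = (((4 - 3)/(-3 + Q) + Q)*(Q*(1 + Q)))/2 = ((1/(-3 + Q) + Q)*(Q*(1 + Q)))/2 = ((Q + 1/(-3 + Q))*(Q*(1 + Q)))/2 = (Q*(1 + Q)*(Q + 1/(-3 + Q)))/2 = Q*(1 + Q)*(Q + 1/(-3 + Q))/2)
-487 - 398*p(7) = -487 - 199*7*(1 + 7)*(1 + 7*(-3 + 7))/(-3 + 7) = -487 - 199*7*8*(1 + 7*4)/4 = -487 - 199*7*8*(1 + 28)/4 = -487 - 199*7*8*29/4 = -487 - 398*203 = -487 - 80794 = -81281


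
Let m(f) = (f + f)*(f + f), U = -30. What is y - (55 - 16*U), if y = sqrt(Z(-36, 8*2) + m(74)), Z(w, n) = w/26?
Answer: -535 + sqrt(3701542)/13 ≈ -387.00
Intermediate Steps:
Z(w, n) = w/26 (Z(w, n) = w*(1/26) = w/26)
m(f) = 4*f**2 (m(f) = (2*f)*(2*f) = 4*f**2)
y = sqrt(3701542)/13 (y = sqrt((1/26)*(-36) + 4*74**2) = sqrt(-18/13 + 4*5476) = sqrt(-18/13 + 21904) = sqrt(284734/13) = sqrt(3701542)/13 ≈ 148.00)
y - (55 - 16*U) = sqrt(3701542)/13 - (55 - 16*(-30)) = sqrt(3701542)/13 - (55 + 480) = sqrt(3701542)/13 - 1*535 = sqrt(3701542)/13 - 535 = -535 + sqrt(3701542)/13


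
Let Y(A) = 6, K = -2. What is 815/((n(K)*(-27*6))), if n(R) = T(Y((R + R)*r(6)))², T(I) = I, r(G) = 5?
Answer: -815/5832 ≈ -0.13975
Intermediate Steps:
n(R) = 36 (n(R) = 6² = 36)
815/((n(K)*(-27*6))) = 815/((36*(-27*6))) = 815/((36*(-162))) = 815/(-5832) = 815*(-1/5832) = -815/5832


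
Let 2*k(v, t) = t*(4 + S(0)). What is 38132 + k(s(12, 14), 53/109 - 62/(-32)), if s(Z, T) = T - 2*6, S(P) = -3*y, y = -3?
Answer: 133059367/3488 ≈ 38148.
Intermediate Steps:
S(P) = 9 (S(P) = -3*(-3) = 9)
s(Z, T) = -12 + T (s(Z, T) = T - 12 = -12 + T)
k(v, t) = 13*t/2 (k(v, t) = (t*(4 + 9))/2 = (t*13)/2 = (13*t)/2 = 13*t/2)
38132 + k(s(12, 14), 53/109 - 62/(-32)) = 38132 + 13*(53/109 - 62/(-32))/2 = 38132 + 13*(53*(1/109) - 62*(-1/32))/2 = 38132 + 13*(53/109 + 31/16)/2 = 38132 + (13/2)*(4227/1744) = 38132 + 54951/3488 = 133059367/3488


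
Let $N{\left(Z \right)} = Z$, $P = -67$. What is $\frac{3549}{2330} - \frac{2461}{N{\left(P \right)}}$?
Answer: $\frac{5971913}{156110} \approx 38.255$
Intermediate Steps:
$\frac{3549}{2330} - \frac{2461}{N{\left(P \right)}} = \frac{3549}{2330} - \frac{2461}{-67} = 3549 \cdot \frac{1}{2330} - - \frac{2461}{67} = \frac{3549}{2330} + \frac{2461}{67} = \frac{5971913}{156110}$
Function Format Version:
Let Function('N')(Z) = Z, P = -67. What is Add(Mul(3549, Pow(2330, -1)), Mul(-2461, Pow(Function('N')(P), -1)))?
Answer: Rational(5971913, 156110) ≈ 38.255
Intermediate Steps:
Add(Mul(3549, Pow(2330, -1)), Mul(-2461, Pow(Function('N')(P), -1))) = Add(Mul(3549, Pow(2330, -1)), Mul(-2461, Pow(-67, -1))) = Add(Mul(3549, Rational(1, 2330)), Mul(-2461, Rational(-1, 67))) = Add(Rational(3549, 2330), Rational(2461, 67)) = Rational(5971913, 156110)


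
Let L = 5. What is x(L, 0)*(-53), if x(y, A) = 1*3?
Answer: -159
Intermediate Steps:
x(y, A) = 3
x(L, 0)*(-53) = 3*(-53) = -159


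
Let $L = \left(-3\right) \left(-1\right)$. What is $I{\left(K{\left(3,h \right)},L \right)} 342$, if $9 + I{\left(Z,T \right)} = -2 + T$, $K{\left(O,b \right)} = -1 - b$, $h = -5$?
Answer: $-2736$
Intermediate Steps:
$L = 3$
$I{\left(Z,T \right)} = -11 + T$ ($I{\left(Z,T \right)} = -9 + \left(-2 + T\right) = -11 + T$)
$I{\left(K{\left(3,h \right)},L \right)} 342 = \left(-11 + 3\right) 342 = \left(-8\right) 342 = -2736$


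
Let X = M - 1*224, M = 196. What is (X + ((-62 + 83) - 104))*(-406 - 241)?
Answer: 71817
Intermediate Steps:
X = -28 (X = 196 - 1*224 = 196 - 224 = -28)
(X + ((-62 + 83) - 104))*(-406 - 241) = (-28 + ((-62 + 83) - 104))*(-406 - 241) = (-28 + (21 - 104))*(-647) = (-28 - 83)*(-647) = -111*(-647) = 71817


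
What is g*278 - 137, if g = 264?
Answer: 73255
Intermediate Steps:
g*278 - 137 = 264*278 - 137 = 73392 - 137 = 73255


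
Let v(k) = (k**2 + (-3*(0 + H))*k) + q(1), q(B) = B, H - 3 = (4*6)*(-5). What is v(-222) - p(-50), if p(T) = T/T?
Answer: -28638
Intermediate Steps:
H = -117 (H = 3 + (4*6)*(-5) = 3 + 24*(-5) = 3 - 120 = -117)
p(T) = 1
v(k) = 1 + k**2 + 351*k (v(k) = (k**2 + (-3*(0 - 117))*k) + 1 = (k**2 + (-3*(-117))*k) + 1 = (k**2 + 351*k) + 1 = 1 + k**2 + 351*k)
v(-222) - p(-50) = (1 + (-222)**2 + 351*(-222)) - 1*1 = (1 + 49284 - 77922) - 1 = -28637 - 1 = -28638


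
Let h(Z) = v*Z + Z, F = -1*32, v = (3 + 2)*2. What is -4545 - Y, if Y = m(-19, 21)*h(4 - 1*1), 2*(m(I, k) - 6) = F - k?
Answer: -7737/2 ≈ -3868.5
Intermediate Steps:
v = 10 (v = 5*2 = 10)
F = -32
h(Z) = 11*Z (h(Z) = 10*Z + Z = 11*Z)
m(I, k) = -10 - k/2 (m(I, k) = 6 + (-32 - k)/2 = 6 + (-16 - k/2) = -10 - k/2)
Y = -1353/2 (Y = (-10 - 1/2*21)*(11*(4 - 1*1)) = (-10 - 21/2)*(11*(4 - 1)) = -451*3/2 = -41/2*33 = -1353/2 ≈ -676.50)
-4545 - Y = -4545 - 1*(-1353/2) = -4545 + 1353/2 = -7737/2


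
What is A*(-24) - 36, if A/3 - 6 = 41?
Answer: -3420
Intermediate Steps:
A = 141 (A = 18 + 3*41 = 18 + 123 = 141)
A*(-24) - 36 = 141*(-24) - 36 = -3384 - 36 = -3420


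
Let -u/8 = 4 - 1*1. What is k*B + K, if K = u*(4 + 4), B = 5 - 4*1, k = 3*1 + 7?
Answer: -182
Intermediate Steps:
k = 10 (k = 3 + 7 = 10)
u = -24 (u = -8*(4 - 1*1) = -8*(4 - 1) = -8*3 = -24)
B = 1 (B = 5 - 4 = 1)
K = -192 (K = -24*(4 + 4) = -24*8 = -192)
k*B + K = 10*1 - 192 = 10 - 192 = -182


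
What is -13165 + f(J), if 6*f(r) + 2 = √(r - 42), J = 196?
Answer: -39496/3 + √154/6 ≈ -13163.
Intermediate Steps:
f(r) = -⅓ + √(-42 + r)/6 (f(r) = -⅓ + √(r - 42)/6 = -⅓ + √(-42 + r)/6)
-13165 + f(J) = -13165 + (-⅓ + √(-42 + 196)/6) = -13165 + (-⅓ + √154/6) = -39496/3 + √154/6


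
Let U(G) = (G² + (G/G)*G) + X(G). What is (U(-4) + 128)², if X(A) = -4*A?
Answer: 24336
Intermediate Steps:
U(G) = G² - 3*G (U(G) = (G² + (G/G)*G) - 4*G = (G² + 1*G) - 4*G = (G² + G) - 4*G = (G + G²) - 4*G = G² - 3*G)
(U(-4) + 128)² = (-4*(-3 - 4) + 128)² = (-4*(-7) + 128)² = (28 + 128)² = 156² = 24336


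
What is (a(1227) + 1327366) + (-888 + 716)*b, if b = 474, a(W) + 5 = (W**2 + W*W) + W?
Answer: 4258118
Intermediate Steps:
a(W) = -5 + W + 2*W**2 (a(W) = -5 + ((W**2 + W*W) + W) = -5 + ((W**2 + W**2) + W) = -5 + (2*W**2 + W) = -5 + (W + 2*W**2) = -5 + W + 2*W**2)
(a(1227) + 1327366) + (-888 + 716)*b = ((-5 + 1227 + 2*1227**2) + 1327366) + (-888 + 716)*474 = ((-5 + 1227 + 2*1505529) + 1327366) - 172*474 = ((-5 + 1227 + 3011058) + 1327366) - 81528 = (3012280 + 1327366) - 81528 = 4339646 - 81528 = 4258118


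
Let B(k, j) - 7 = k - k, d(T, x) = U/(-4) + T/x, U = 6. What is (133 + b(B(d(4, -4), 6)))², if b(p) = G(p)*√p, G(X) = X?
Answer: 18032 + 1862*√7 ≈ 22958.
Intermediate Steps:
d(T, x) = -3/2 + T/x (d(T, x) = 6/(-4) + T/x = 6*(-¼) + T/x = -3/2 + T/x)
B(k, j) = 7 (B(k, j) = 7 + (k - k) = 7 + 0 = 7)
b(p) = p^(3/2) (b(p) = p*√p = p^(3/2))
(133 + b(B(d(4, -4), 6)))² = (133 + 7^(3/2))² = (133 + 7*√7)²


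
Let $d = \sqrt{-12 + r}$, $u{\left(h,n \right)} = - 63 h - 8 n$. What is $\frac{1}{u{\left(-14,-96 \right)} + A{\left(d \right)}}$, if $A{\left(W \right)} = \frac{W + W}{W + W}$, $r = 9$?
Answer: $\frac{1}{1651} \approx 0.00060569$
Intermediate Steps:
$d = i \sqrt{3}$ ($d = \sqrt{-12 + 9} = \sqrt{-3} = i \sqrt{3} \approx 1.732 i$)
$A{\left(W \right)} = 1$ ($A{\left(W \right)} = \frac{2 W}{2 W} = 2 W \frac{1}{2 W} = 1$)
$\frac{1}{u{\left(-14,-96 \right)} + A{\left(d \right)}} = \frac{1}{\left(\left(-63\right) \left(-14\right) - -768\right) + 1} = \frac{1}{\left(882 + 768\right) + 1} = \frac{1}{1650 + 1} = \frac{1}{1651}$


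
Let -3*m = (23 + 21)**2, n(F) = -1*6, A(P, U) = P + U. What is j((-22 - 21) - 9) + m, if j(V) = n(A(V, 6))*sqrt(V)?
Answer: -1936/3 - 12*I*sqrt(13) ≈ -645.33 - 43.267*I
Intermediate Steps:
n(F) = -6
m = -1936/3 (m = -(23 + 21)**2/3 = -1/3*44**2 = -1/3*1936 = -1936/3 ≈ -645.33)
j(V) = -6*sqrt(V)
j((-22 - 21) - 9) + m = -6*sqrt((-22 - 21) - 9) - 1936/3 = -6*sqrt(-43 - 9) - 1936/3 = -12*I*sqrt(13) - 1936/3 = -1936/3 - 12*I*sqrt(13)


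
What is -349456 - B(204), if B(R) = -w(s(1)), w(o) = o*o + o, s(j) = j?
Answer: -349454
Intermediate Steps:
w(o) = o + o² (w(o) = o² + o = o + o²)
B(R) = -2 (B(R) = -(1 + 1) = -2)
-349456 - B(204) = -349456 - 1*(-2) = -349456 + 2 = -349454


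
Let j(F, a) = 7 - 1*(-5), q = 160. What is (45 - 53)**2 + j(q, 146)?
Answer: 76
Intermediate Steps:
j(F, a) = 12 (j(F, a) = 7 + 5 = 12)
(45 - 53)**2 + j(q, 146) = (45 - 53)**2 + 12 = (-8)**2 + 12 = 64 + 12 = 76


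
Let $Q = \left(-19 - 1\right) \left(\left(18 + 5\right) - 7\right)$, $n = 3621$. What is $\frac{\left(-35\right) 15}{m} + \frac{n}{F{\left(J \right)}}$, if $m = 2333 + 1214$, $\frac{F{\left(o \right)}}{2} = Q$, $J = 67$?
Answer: $- \frac{13179687}{2270080} \approx -5.8058$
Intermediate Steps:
$Q = -320$ ($Q = - 20 \left(23 - 7\right) = \left(-20\right) 16 = -320$)
$F{\left(o \right)} = -640$ ($F{\left(o \right)} = 2 \left(-320\right) = -640$)
$m = 3547$
$\frac{\left(-35\right) 15}{m} + \frac{n}{F{\left(J \right)}} = \frac{\left(-35\right) 15}{3547} + \frac{3621}{-640} = \left(-525\right) \frac{1}{3547} + 3621 \left(- \frac{1}{640}\right) = - \frac{525}{3547} - \frac{3621}{640} = - \frac{13179687}{2270080}$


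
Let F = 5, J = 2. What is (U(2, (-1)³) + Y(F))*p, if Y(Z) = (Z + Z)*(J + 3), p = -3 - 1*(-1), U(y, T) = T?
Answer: -98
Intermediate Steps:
p = -2 (p = -3 + 1 = -2)
Y(Z) = 10*Z (Y(Z) = (Z + Z)*(2 + 3) = (2*Z)*5 = 10*Z)
(U(2, (-1)³) + Y(F))*p = ((-1)³ + 10*5)*(-2) = (-1 + 50)*(-2) = 49*(-2) = -98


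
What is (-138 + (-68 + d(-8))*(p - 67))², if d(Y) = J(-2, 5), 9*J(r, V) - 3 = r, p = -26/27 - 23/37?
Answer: 1650188968660324/80838081 ≈ 2.0414e+7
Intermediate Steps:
p = -1583/999 (p = -26*1/27 - 23*1/37 = -26/27 - 23/37 = -1583/999 ≈ -1.5846)
J(r, V) = ⅓ + r/9
d(Y) = ⅑ (d(Y) = ⅓ + (⅑)*(-2) = ⅓ - 2/9 = ⅑)
(-138 + (-68 + d(-8))*(p - 67))² = (-138 + (-68 + ⅑)*(-1583/999 - 67))² = (-138 - 611/9*(-68516/999))² = (-138 + 41863276/8991)² = (40622518/8991)² = 1650188968660324/80838081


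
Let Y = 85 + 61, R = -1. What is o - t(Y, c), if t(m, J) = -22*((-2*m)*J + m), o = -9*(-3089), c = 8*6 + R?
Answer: -270915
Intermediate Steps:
c = 47 (c = 8*6 - 1 = 48 - 1 = 47)
Y = 146
o = 27801
t(m, J) = -22*m + 44*J*m (t(m, J) = -22*(-2*J*m + m) = -22*(m - 2*J*m) = -22*m + 44*J*m)
o - t(Y, c) = 27801 - 22*146*(-1 + 2*47) = 27801 - 22*146*(-1 + 94) = 27801 - 22*146*93 = 27801 - 1*298716 = 27801 - 298716 = -270915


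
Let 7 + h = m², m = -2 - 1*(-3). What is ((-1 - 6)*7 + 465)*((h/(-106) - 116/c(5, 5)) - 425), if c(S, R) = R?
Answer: -49403328/265 ≈ -1.8643e+5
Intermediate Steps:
m = 1 (m = -2 + 3 = 1)
h = -6 (h = -7 + 1² = -7 + 1 = -6)
((-1 - 6)*7 + 465)*((h/(-106) - 116/c(5, 5)) - 425) = ((-1 - 6)*7 + 465)*((-6/(-106) - 116/5) - 425) = (-7*7 + 465)*((-6*(-1/106) - 116*⅕) - 425) = (-49 + 465)*((3/53 - 116/5) - 425) = 416*(-6133/265 - 425) = 416*(-118758/265) = -49403328/265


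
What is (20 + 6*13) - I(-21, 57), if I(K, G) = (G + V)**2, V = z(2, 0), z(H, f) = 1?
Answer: -3266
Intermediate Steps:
V = 1
I(K, G) = (1 + G)**2 (I(K, G) = (G + 1)**2 = (1 + G)**2)
(20 + 6*13) - I(-21, 57) = (20 + 6*13) - (1 + 57)**2 = (20 + 78) - 1*58**2 = 98 - 1*3364 = 98 - 3364 = -3266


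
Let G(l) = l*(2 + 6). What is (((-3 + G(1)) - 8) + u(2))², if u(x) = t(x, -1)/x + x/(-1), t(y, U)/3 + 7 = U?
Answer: 289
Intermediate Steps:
t(y, U) = -21 + 3*U
u(x) = -x - 24/x (u(x) = (-21 + 3*(-1))/x + x/(-1) = (-21 - 3)/x + x*(-1) = -24/x - x = -x - 24/x)
G(l) = 8*l (G(l) = l*8 = 8*l)
(((-3 + G(1)) - 8) + u(2))² = (((-3 + 8*1) - 8) + (-1*2 - 24/2))² = (((-3 + 8) - 8) + (-2 - 24*½))² = ((5 - 8) + (-2 - 12))² = (-3 - 14)² = (-17)² = 289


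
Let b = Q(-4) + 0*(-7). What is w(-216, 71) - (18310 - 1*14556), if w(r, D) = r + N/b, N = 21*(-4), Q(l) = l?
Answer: -3949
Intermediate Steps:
b = -4 (b = -4 + 0*(-7) = -4 + 0 = -4)
N = -84
w(r, D) = 21 + r (w(r, D) = r - 84/(-4) = r - 84*(-¼) = r + 21 = 21 + r)
w(-216, 71) - (18310 - 1*14556) = (21 - 216) - (18310 - 1*14556) = -195 - (18310 - 14556) = -195 - 1*3754 = -195 - 3754 = -3949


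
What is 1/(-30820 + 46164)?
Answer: 1/15344 ≈ 6.5172e-5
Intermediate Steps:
1/(-30820 + 46164) = 1/15344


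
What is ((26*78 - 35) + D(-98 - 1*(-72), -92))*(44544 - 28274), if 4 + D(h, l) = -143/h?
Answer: 32450515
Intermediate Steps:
D(h, l) = -4 - 143/h
((26*78 - 35) + D(-98 - 1*(-72), -92))*(44544 - 28274) = ((26*78 - 35) + (-4 - 143/(-98 - 1*(-72))))*(44544 - 28274) = ((2028 - 35) + (-4 - 143/(-98 + 72)))*16270 = (1993 + (-4 - 143/(-26)))*16270 = (1993 + (-4 - 143*(-1/26)))*16270 = (1993 + (-4 + 11/2))*16270 = (1993 + 3/2)*16270 = (3989/2)*16270 = 32450515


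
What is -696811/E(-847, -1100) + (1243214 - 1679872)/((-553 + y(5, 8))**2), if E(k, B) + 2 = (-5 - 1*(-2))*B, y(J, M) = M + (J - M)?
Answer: -52673807157/247600648 ≈ -212.74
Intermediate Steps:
y(J, M) = J
E(k, B) = -2 - 3*B (E(k, B) = -2 + (-5 - 1*(-2))*B = -2 + (-5 + 2)*B = -2 - 3*B)
-696811/E(-847, -1100) + (1243214 - 1679872)/((-553 + y(5, 8))**2) = -696811/(-2 - 3*(-1100)) + (1243214 - 1679872)/((-553 + 5)**2) = -696811/(-2 + 3300) - 436658/((-548)**2) = -696811/3298 - 436658/300304 = -696811*1/3298 - 436658*1/300304 = -696811/3298 - 218329/150152 = -52673807157/247600648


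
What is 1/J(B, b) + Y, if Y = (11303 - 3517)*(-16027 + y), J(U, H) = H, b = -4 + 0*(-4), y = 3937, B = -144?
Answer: -376530961/4 ≈ -9.4133e+7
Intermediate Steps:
b = -4 (b = -4 + 0 = -4)
Y = -94132740 (Y = (11303 - 3517)*(-16027 + 3937) = 7786*(-12090) = -94132740)
1/J(B, b) + Y = 1/(-4) - 94132740 = -1/4 - 94132740 = -376530961/4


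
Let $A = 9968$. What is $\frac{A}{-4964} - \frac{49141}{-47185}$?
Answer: $- \frac{56601039}{58556585} \approx -0.9666$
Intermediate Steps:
$\frac{A}{-4964} - \frac{49141}{-47185} = \frac{9968}{-4964} - \frac{49141}{-47185} = 9968 \left(- \frac{1}{4964}\right) - - \frac{49141}{47185} = - \frac{2492}{1241} + \frac{49141}{47185} = - \frac{56601039}{58556585}$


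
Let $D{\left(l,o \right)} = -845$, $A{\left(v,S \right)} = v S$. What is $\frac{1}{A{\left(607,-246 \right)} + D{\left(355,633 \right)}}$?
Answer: $- \frac{1}{150167} \approx -6.6593 \cdot 10^{-6}$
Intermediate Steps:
$A{\left(v,S \right)} = S v$
$\frac{1}{A{\left(607,-246 \right)} + D{\left(355,633 \right)}} = \frac{1}{\left(-246\right) 607 - 845} = \frac{1}{-149322 - 845} = \frac{1}{-150167} = - \frac{1}{150167}$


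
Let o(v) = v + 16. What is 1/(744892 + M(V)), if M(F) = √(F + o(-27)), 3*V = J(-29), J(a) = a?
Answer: 1117338/832296137527 - I*√186/1664592275054 ≈ 1.3425e-6 - 8.1931e-12*I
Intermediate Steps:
V = -29/3 (V = (⅓)*(-29) = -29/3 ≈ -9.6667)
o(v) = 16 + v
M(F) = √(-11 + F) (M(F) = √(F + (16 - 27)) = √(F - 11) = √(-11 + F))
1/(744892 + M(V)) = 1/(744892 + √(-11 - 29/3)) = 1/(744892 + √(-62/3)) = 1/(744892 + I*√186/3)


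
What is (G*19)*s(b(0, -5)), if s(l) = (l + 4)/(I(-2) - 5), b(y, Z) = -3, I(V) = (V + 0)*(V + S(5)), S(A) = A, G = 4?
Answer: -76/11 ≈ -6.9091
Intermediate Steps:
I(V) = V*(5 + V) (I(V) = (V + 0)*(V + 5) = V*(5 + V))
s(l) = -4/11 - l/11 (s(l) = (l + 4)/(-2*(5 - 2) - 5) = (4 + l)/(-2*3 - 5) = (4 + l)/(-6 - 5) = (4 + l)/(-11) = (4 + l)*(-1/11) = -4/11 - l/11)
(G*19)*s(b(0, -5)) = (4*19)*(-4/11 - 1/11*(-3)) = 76*(-4/11 + 3/11) = 76*(-1/11) = -76/11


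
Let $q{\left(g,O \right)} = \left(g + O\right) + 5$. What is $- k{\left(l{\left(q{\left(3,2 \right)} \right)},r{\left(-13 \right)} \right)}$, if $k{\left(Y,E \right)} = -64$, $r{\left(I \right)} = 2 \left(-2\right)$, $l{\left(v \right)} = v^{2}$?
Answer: $64$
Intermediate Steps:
$q{\left(g,O \right)} = 5 + O + g$ ($q{\left(g,O \right)} = \left(O + g\right) + 5 = 5 + O + g$)
$r{\left(I \right)} = -4$
$- k{\left(l{\left(q{\left(3,2 \right)} \right)},r{\left(-13 \right)} \right)} = \left(-1\right) \left(-64\right) = 64$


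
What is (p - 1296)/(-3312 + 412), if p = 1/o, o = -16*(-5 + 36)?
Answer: 642817/1438400 ≈ 0.44690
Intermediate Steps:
o = -496 (o = -16*31 = -496)
p = -1/496 (p = 1/(-496) = -1/496 ≈ -0.0020161)
(p - 1296)/(-3312 + 412) = (-1/496 - 1296)/(-3312 + 412) = -642817/496/(-2900) = -642817/496*(-1/2900) = 642817/1438400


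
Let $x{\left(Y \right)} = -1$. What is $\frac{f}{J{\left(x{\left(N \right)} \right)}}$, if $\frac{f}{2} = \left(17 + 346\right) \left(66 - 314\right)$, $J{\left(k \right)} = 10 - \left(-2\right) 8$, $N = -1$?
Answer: $- \frac{90024}{13} \approx -6924.9$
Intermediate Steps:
$J{\left(k \right)} = 26$ ($J{\left(k \right)} = 10 - -16 = 10 + 16 = 26$)
$f = -180048$ ($f = 2 \left(17 + 346\right) \left(66 - 314\right) = 2 \cdot 363 \left(-248\right) = 2 \left(-90024\right) = -180048$)
$\frac{f}{J{\left(x{\left(N \right)} \right)}} = - \frac{180048}{26} = \left(-180048\right) \frac{1}{26} = - \frac{90024}{13}$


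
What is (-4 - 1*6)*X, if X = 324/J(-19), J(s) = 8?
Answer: -405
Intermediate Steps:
X = 81/2 (X = 324/8 = 324*(⅛) = 81/2 ≈ 40.500)
(-4 - 1*6)*X = (-4 - 1*6)*(81/2) = (-4 - 6)*(81/2) = -10*81/2 = -405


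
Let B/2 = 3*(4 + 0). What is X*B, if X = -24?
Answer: -576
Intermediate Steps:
B = 24 (B = 2*(3*(4 + 0)) = 2*(3*4) = 2*12 = 24)
X*B = -24*24 = -576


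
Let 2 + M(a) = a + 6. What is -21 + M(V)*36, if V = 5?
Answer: 303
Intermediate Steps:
M(a) = 4 + a (M(a) = -2 + (a + 6) = -2 + (6 + a) = 4 + a)
-21 + M(V)*36 = -21 + (4 + 5)*36 = -21 + 9*36 = -21 + 324 = 303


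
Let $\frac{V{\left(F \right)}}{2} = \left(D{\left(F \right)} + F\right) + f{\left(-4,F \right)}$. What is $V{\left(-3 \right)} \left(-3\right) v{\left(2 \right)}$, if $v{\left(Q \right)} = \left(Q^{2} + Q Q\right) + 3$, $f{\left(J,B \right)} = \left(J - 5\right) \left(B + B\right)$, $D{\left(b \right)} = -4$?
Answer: $-3102$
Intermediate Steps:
$f{\left(J,B \right)} = 2 B \left(-5 + J\right)$ ($f{\left(J,B \right)} = \left(-5 + J\right) 2 B = 2 B \left(-5 + J\right)$)
$V{\left(F \right)} = -8 - 34 F$ ($V{\left(F \right)} = 2 \left(\left(-4 + F\right) + 2 F \left(-5 - 4\right)\right) = 2 \left(\left(-4 + F\right) + 2 F \left(-9\right)\right) = 2 \left(\left(-4 + F\right) - 18 F\right) = 2 \left(-4 - 17 F\right) = -8 - 34 F$)
$v{\left(Q \right)} = 3 + 2 Q^{2}$ ($v{\left(Q \right)} = \left(Q^{2} + Q^{2}\right) + 3 = 2 Q^{2} + 3 = 3 + 2 Q^{2}$)
$V{\left(-3 \right)} \left(-3\right) v{\left(2 \right)} = \left(-8 - -102\right) \left(-3\right) \left(3 + 2 \cdot 2^{2}\right) = \left(-8 + 102\right) \left(-3\right) \left(3 + 2 \cdot 4\right) = 94 \left(-3\right) \left(3 + 8\right) = \left(-282\right) 11 = -3102$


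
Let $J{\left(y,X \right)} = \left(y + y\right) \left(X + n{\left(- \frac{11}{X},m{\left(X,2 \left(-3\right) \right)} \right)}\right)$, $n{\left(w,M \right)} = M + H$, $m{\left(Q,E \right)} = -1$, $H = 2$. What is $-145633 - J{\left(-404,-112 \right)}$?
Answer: $-235321$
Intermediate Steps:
$n{\left(w,M \right)} = 2 + M$ ($n{\left(w,M \right)} = M + 2 = 2 + M$)
$J{\left(y,X \right)} = 2 y \left(1 + X\right)$ ($J{\left(y,X \right)} = \left(y + y\right) \left(X + \left(2 - 1\right)\right) = 2 y \left(X + 1\right) = 2 y \left(1 + X\right)$)
$-145633 - J{\left(-404,-112 \right)} = -145633 - 2 \left(-404\right) \left(1 - 112\right) = -145633 - 2 \left(-404\right) \left(-111\right) = -145633 - 89688 = -235321$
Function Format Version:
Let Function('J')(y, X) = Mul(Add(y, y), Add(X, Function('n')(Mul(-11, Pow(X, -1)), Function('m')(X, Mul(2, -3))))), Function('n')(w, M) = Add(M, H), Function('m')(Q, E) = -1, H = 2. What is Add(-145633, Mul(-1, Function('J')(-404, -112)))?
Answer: -235321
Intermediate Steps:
Function('n')(w, M) = Add(2, M) (Function('n')(w, M) = Add(M, 2) = Add(2, M))
Function('J')(y, X) = Mul(2, y, Add(1, X)) (Function('J')(y, X) = Mul(Add(y, y), Add(X, Add(2, -1))) = Mul(Mul(2, y), Add(X, 1)) = Mul(Mul(2, y), Add(1, X)) = Mul(2, y, Add(1, X)))
Add(-145633, Mul(-1, Function('J')(-404, -112))) = Add(-145633, Mul(-1, Mul(2, -404, Add(1, -112)))) = Add(-145633, Mul(-1, Mul(2, -404, -111))) = Add(-145633, Mul(-1, 89688)) = Add(-145633, -89688) = -235321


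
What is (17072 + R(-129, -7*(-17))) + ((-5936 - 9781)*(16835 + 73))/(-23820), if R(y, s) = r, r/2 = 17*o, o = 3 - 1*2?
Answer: 56100663/1985 ≈ 28262.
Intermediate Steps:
o = 1 (o = 3 - 2 = 1)
r = 34 (r = 2*(17*1) = 2*17 = 34)
R(y, s) = 34
(17072 + R(-129, -7*(-17))) + ((-5936 - 9781)*(16835 + 73))/(-23820) = (17072 + 34) + ((-5936 - 9781)*(16835 + 73))/(-23820) = 17106 - 15717*16908*(-1/23820) = 17106 - 265743036*(-1/23820) = 17106 + 22145253/1985 = 56100663/1985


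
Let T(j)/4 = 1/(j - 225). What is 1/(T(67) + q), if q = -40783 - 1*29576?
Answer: -79/5558363 ≈ -1.4213e-5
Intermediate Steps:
q = -70359 (q = -40783 - 29576 = -70359)
T(j) = 4/(-225 + j) (T(j) = 4/(j - 225) = 4/(-225 + j))
1/(T(67) + q) = 1/(4/(-225 + 67) - 70359) = 1/(4/(-158) - 70359) = 1/(4*(-1/158) - 70359) = 1/(-2/79 - 70359) = 1/(-5558363/79) = -79/5558363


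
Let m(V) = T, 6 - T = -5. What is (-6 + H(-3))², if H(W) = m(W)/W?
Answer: 841/9 ≈ 93.444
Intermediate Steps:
T = 11 (T = 6 - 1*(-5) = 6 + 5 = 11)
m(V) = 11
H(W) = 11/W
(-6 + H(-3))² = (-6 + 11/(-3))² = (-6 + 11*(-⅓))² = (-6 - 11/3)² = (-29/3)² = 841/9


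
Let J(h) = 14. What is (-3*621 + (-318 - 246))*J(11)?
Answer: -33978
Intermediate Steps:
(-3*621 + (-318 - 246))*J(11) = (-3*621 + (-318 - 246))*14 = (-1863 - 564)*14 = -2427*14 = -33978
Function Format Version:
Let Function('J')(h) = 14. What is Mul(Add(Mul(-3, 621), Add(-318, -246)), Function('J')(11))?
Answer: -33978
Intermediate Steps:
Mul(Add(Mul(-3, 621), Add(-318, -246)), Function('J')(11)) = Mul(Add(Mul(-3, 621), Add(-318, -246)), 14) = Mul(Add(-1863, -564), 14) = Mul(-2427, 14) = -33978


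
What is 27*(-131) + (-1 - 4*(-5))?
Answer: -3518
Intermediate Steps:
27*(-131) + (-1 - 4*(-5)) = -3537 + (-1 + 20) = -3537 + 19 = -3518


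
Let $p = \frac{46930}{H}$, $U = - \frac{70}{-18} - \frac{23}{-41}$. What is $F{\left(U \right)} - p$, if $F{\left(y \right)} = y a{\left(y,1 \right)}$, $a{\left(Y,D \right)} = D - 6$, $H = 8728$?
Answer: $- \frac{44487025}{1610316} \approx -27.626$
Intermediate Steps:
$a{\left(Y,D \right)} = -6 + D$ ($a{\left(Y,D \right)} = D - 6 = -6 + D$)
$U = \frac{1642}{369}$ ($U = \left(-70\right) \left(- \frac{1}{18}\right) - - \frac{23}{41} = \frac{35}{9} + \frac{23}{41} = \frac{1642}{369} \approx 4.4499$)
$p = \frac{23465}{4364}$ ($p = \frac{46930}{8728} = 46930 \cdot \frac{1}{8728} = \frac{23465}{4364} \approx 5.3769$)
$F{\left(y \right)} = - 5 y$ ($F{\left(y \right)} = y \left(-6 + 1\right) = y \left(-5\right) = - 5 y$)
$F{\left(U \right)} - p = \left(-5\right) \frac{1642}{369} - \frac{23465}{4364} = - \frac{8210}{369} - \frac{23465}{4364} = - \frac{44487025}{1610316}$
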